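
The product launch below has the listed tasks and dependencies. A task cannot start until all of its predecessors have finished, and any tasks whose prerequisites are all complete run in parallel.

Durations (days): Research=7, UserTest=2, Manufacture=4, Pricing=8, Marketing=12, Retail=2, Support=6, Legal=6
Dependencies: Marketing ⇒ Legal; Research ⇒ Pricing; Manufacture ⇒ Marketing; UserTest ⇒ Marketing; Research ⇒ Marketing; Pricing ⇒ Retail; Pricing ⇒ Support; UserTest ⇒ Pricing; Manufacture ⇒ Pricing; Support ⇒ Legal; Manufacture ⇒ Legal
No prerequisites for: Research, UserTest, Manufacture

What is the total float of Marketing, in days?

2

Critical path: Research→Pricing→Support→Legal = 7+8+6+6 = 27, so the finish is 27 days.
Longest path through Marketing: 25 days (earliest finish 19, latest finish 21).
So Marketing can slip 21 − 19 = 2 days.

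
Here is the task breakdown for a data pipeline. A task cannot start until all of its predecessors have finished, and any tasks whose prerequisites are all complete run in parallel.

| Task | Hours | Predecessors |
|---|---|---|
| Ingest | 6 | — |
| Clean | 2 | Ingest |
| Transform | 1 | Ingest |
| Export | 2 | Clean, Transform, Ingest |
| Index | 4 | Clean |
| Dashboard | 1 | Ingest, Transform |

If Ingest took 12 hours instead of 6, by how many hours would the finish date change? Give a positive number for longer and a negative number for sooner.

6

Critical path before the change: Ingest→Clean→Index = 6+2+4 = 12 giving 12 hours.
Ingest is on the critical path; changing it to 12 makes that path 18 hours.
No other chain overtakes it, so the finish is 18 hours.
Change in finish: 18 − 12 = +6 hours.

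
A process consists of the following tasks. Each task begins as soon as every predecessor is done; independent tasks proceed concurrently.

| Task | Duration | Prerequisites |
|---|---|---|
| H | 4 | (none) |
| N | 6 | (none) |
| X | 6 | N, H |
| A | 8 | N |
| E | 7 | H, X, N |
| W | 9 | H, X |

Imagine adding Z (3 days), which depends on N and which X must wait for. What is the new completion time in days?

Originally the process takes 21 days.
With Z inserted, X now waits for max(N, H, Z).
New critical path: N→Z→X→W = 6+3+6+9 = 24 ⇒ 24 days.

24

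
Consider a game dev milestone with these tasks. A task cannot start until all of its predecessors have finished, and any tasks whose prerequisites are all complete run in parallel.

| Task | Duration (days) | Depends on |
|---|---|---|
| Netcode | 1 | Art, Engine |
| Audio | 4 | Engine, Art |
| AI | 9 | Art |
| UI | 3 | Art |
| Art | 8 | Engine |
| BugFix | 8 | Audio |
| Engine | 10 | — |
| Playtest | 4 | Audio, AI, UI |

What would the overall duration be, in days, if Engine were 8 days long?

Baseline: Engine→Art→AI→Playtest = 10+8+9+4 = 31 → 31 days.
Since Engine is critical, the -2 change carries straight to that chain (now 29 days).
The critical path is still Engine→Art→AI→Playtest; finish is now 29 days.

29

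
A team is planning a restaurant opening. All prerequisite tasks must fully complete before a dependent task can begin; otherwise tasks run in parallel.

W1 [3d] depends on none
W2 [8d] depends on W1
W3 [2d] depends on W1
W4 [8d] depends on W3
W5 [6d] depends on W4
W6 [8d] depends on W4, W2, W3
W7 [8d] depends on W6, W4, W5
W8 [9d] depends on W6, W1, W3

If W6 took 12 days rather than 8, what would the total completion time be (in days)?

34

Critical path before the change: W1→W3→W4→W6→W8 = 3+2+8+8+9 = 30 giving 30 days.
Since W6 is critical, the +4 change carries straight to that chain (now 34 days).
No other chain overtakes it, so the finish is 34 days.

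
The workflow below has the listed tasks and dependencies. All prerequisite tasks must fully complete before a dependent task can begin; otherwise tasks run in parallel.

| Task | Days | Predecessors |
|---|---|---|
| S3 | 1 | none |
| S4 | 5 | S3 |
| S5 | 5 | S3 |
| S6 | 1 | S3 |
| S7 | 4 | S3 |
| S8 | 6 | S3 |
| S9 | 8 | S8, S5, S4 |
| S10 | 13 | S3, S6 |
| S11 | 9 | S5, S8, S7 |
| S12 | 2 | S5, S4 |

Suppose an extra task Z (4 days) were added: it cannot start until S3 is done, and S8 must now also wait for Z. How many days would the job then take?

Originally the job takes 16 days.
With Z inserted, S8 now waits for max(S3, Z).
New critical path: S3→Z→S8→S11 = 1+4+6+9 = 20 ⇒ 20 days.

20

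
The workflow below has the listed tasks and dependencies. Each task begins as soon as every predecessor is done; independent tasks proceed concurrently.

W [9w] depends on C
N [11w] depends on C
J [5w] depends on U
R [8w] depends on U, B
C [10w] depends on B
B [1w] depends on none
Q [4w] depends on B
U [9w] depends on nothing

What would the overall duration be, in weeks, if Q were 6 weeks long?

22

Baseline: B→C→N = 1+10+11 = 22 → 22 weeks.
Q is off the critical path — its longest chain is 5 weeks, giving 17 of slack.
No other chain overtakes it, so the finish is 22 weeks.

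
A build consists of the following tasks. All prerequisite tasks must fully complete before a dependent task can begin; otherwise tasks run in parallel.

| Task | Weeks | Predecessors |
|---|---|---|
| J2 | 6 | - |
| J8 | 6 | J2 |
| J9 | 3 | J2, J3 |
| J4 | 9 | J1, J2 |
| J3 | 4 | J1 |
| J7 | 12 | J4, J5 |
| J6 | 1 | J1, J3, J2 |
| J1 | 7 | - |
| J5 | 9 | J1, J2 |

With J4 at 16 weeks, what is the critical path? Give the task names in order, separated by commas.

The binding path is J1→J4→J7 = 7+9+12 = 28; finish at 28 weeks.
J4 lies on that path, so at 16 weeks the path becomes 35 weeks.
The critical path is still J1→J4→J7; finish is now 35 weeks.

J1, J4, J7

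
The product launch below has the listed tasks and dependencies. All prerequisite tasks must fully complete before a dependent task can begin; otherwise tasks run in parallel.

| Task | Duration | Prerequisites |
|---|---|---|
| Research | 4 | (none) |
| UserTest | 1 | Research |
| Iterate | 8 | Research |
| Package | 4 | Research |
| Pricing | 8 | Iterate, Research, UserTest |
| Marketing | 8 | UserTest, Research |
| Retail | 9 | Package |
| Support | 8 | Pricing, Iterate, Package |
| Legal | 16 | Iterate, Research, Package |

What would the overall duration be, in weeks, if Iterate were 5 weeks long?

25

Baseline: Research→Iterate→Pricing→Support = 4+8+8+8 = 28 → 28 weeks.
Iterate is on the critical path; changing it to 5 makes that path 25 weeks.
That remains the longest chain; total 25 weeks.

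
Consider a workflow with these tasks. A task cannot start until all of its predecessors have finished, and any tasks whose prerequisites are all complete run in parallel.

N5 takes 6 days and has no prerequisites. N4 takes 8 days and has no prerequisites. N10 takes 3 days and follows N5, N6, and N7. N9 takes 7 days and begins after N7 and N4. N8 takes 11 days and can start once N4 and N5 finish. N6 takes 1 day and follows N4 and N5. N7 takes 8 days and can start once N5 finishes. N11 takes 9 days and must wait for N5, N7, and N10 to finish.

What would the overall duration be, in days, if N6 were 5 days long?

Baseline: N5→N7→N10→N11 = 6+8+3+9 = 26 → 26 days.
N6 has 5 days of float (longest path through it is 21).
The critical path is still N5→N7→N10→N11; finish is now 26 days.

26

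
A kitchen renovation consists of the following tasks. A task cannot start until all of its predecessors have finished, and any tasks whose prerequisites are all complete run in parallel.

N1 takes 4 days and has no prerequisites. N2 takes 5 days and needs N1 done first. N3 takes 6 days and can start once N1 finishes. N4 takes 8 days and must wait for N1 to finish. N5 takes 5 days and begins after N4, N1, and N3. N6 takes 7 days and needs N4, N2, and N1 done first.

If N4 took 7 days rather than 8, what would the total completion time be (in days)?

18

As given, the longest chain is N1→N4→N6 = 4+8+7 = 19, so the finish is 19 days.
Since N4 is critical, the -1 change carries straight to that chain (now 18 days).
The critical path is still N1→N4→N6; finish is now 18 days.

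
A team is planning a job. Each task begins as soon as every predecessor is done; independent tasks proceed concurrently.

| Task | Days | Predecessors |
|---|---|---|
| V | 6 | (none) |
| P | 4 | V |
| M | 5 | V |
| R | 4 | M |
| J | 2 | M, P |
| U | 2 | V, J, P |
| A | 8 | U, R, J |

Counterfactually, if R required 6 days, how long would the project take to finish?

25

Baseline: V→M→R→A = 6+5+4+8 = 23 → 23 days.
R lies on that path, so at 6 days the path becomes 25 days.
No other chain overtakes it, so the finish is 25 days.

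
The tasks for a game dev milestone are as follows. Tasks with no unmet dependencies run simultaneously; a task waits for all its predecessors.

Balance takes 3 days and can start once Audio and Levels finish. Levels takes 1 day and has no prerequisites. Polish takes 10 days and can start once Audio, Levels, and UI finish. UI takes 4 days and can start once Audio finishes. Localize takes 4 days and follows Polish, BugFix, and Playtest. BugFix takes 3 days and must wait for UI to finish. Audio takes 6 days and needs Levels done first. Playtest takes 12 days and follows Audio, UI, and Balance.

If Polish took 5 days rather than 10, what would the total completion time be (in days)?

Critical path before the change: Levels→Audio→UI→Playtest→Localize = 1+6+4+12+4 = 27 giving 27 days.
Polish has 2 days of float (longest path through it is 25).
The critical path is still Levels→Audio→UI→Playtest→Localize; finish is now 27 days.

27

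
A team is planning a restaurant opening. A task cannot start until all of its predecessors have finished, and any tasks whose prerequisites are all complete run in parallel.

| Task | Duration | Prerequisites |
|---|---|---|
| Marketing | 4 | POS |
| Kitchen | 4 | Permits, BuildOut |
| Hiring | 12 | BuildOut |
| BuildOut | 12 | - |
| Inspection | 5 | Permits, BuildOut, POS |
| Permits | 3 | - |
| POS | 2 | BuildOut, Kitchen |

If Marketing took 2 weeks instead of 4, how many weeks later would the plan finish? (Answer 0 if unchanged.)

0

Baseline: BuildOut→Hiring = 12+12 = 24 → 24 weeks.
Marketing has 2 weeks of float (longest path through it is 22).
That remains the longest chain; total 24 weeks.
Change in finish: 24 − 24 = +0 weeks.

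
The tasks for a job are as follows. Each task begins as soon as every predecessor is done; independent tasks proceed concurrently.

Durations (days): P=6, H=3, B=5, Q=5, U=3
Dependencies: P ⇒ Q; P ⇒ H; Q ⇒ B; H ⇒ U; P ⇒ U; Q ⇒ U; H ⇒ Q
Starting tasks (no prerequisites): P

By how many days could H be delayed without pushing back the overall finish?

P→H→Q→B = 6+3+5+5 = 19 sets the makespan at 19 days.
Longest path through H: 19 days (earliest finish 9, latest finish 9).
So H can slip 9 − 9 = 0 days.

0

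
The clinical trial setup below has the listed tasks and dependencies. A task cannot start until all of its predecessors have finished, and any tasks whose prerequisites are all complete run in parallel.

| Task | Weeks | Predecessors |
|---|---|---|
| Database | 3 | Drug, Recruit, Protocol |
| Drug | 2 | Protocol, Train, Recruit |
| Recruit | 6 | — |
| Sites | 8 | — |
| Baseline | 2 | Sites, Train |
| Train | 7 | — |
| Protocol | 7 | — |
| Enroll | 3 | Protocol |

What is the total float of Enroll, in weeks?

Critical path: Protocol→Drug→Database = 7+2+3 = 12, so the finish is 12 weeks.
Enroll finishes as early as 10 and must finish by 12.
Slack of Enroll = 9 − 7 = 2 weeks.

2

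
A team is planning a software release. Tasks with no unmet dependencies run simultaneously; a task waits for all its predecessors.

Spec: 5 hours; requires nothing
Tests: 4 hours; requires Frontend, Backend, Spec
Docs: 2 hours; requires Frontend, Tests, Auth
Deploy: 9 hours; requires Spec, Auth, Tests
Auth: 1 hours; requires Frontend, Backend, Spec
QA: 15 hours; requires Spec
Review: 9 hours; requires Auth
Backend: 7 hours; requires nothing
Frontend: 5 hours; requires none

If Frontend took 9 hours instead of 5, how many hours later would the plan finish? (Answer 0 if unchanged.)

2

As given, the longest chain is Spec→QA = 5+15 = 20, so the finish is 20 hours.
Frontend has 2 hours of float (longest path through it is 18).
Now Frontend→Tests→Deploy = 9+4+9 = 22 is longest, so the finish becomes 22 hours.
Change in finish: 22 − 20 = +2 hours.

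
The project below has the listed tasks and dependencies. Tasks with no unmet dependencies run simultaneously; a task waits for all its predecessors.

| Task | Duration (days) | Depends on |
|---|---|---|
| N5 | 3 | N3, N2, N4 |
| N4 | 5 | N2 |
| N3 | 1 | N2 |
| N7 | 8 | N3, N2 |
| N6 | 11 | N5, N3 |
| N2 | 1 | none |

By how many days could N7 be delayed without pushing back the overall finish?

The longest chain is N2→N4→N5→N6 = 1+5+3+11 = 20; overall finish 20 days.
N7 finishes as early as 10 and must finish by 20.
Float = 20 − 10 = 10.

10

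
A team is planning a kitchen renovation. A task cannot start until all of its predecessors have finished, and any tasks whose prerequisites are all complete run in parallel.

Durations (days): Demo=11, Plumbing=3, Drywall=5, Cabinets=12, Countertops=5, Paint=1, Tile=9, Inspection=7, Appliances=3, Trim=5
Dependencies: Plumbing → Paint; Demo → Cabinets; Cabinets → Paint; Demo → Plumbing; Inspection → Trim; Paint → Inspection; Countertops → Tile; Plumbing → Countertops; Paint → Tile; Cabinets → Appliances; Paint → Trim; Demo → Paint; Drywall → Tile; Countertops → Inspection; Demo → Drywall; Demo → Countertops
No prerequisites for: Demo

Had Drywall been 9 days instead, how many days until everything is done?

36

As given, the longest chain is Demo→Cabinets→Paint→Inspection→Trim = 11+12+1+7+5 = 36, so the finish is 36 days.
The longest path through Drywall is only 25 days, so Drywall has float 11.
No other chain overtakes it, so the finish is 36 days.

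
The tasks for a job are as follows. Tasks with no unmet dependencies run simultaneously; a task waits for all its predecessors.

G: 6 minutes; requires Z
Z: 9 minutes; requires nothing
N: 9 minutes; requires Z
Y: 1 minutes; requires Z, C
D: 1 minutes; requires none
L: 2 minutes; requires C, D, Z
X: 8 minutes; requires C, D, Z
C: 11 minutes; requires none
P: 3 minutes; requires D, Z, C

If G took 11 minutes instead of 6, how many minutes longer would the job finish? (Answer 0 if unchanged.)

Baseline: C→X = 11+8 = 19 → 19 minutes.
G is off the critical path — its longest chain is 15 minutes, giving 4 of slack.
Now Z→G = 9+11 = 20 is longest, so the finish becomes 20 minutes.
Change in finish: 20 − 19 = +1 minutes.

1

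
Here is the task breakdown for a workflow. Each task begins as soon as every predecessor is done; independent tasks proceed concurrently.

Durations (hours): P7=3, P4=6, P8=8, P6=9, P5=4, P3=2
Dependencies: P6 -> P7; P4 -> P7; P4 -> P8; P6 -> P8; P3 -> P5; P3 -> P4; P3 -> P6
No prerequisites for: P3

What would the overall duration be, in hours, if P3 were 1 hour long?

Baseline: P3→P6→P8 = 2+9+8 = 19 → 19 hours.
P3 is on the critical path; changing it to 1 makes that path 18 hours.
That remains the longest chain; total 18 hours.

18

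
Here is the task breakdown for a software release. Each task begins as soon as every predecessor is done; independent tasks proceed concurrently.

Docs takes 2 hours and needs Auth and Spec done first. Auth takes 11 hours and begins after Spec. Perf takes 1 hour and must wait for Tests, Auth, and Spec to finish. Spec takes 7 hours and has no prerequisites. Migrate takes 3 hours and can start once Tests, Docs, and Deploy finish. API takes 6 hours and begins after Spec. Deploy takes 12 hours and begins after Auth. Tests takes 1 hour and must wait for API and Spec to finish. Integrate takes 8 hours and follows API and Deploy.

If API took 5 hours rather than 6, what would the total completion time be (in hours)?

38

Baseline: Spec→Auth→Deploy→Integrate = 7+11+12+8 = 38 → 38 hours.
API has 17 hours of float (longest path through it is 21).
The critical path is still Spec→Auth→Deploy→Integrate; finish is now 38 hours.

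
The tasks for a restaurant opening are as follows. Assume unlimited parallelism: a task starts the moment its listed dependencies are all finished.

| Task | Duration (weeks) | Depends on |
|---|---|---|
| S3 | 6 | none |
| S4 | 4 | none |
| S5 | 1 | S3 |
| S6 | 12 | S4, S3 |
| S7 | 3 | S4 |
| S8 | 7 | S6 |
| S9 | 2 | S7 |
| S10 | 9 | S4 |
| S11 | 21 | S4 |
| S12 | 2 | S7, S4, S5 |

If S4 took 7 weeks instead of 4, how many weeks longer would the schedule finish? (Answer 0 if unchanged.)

As given, the longest chain is S4→S11 = 4+21 = 25, so the finish is 25 weeks.
S4 lies on that path, so at 7 weeks the path becomes 28 weeks.
No other chain overtakes it, so the finish is 28 weeks.
Change in finish: 28 − 25 = +3 weeks.

3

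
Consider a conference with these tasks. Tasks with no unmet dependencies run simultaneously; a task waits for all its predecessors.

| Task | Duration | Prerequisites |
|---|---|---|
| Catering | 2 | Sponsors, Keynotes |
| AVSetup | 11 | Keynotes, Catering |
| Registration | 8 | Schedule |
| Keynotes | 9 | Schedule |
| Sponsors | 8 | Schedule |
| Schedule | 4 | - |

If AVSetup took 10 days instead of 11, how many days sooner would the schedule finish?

As given, the longest chain is Schedule→Keynotes→Catering→AVSetup = 4+9+2+11 = 26, so the finish is 26 days.
AVSetup is on the critical path; changing it to 10 makes that path 25 days.
The critical path is still Schedule→Keynotes→Catering→AVSetup; finish is now 25 days.
Change in finish: 25 − 26 = -1 days.

1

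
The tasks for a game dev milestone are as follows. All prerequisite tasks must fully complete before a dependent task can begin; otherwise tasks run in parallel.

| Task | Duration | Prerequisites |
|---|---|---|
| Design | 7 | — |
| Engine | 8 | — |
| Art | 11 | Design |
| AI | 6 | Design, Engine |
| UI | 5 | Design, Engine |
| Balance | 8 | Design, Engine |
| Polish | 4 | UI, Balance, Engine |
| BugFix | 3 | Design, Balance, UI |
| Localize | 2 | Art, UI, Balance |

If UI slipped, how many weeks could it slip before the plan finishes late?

3

Critical path: Design→Art→Localize = 7+11+2 = 20, so the finish is 20 weeks.
Longest path through UI: 17 weeks (earliest finish 13, latest finish 16).
So UI can slip 16 − 13 = 3 weeks.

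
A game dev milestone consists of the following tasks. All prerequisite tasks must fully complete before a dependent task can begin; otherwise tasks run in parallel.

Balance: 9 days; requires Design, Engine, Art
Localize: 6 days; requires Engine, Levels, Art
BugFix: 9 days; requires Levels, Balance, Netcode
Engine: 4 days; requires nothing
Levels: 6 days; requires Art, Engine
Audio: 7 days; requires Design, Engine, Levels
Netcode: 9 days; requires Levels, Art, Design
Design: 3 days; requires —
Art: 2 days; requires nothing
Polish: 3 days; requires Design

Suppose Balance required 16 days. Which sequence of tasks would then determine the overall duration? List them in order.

Actual critical path: Engine→Levels→Netcode→BugFix = 4+6+9+9 = 28 ⇒ 28 days.
Balance is off the critical path — its longest chain is 22 days, giving 6 of slack.
The binding chain switches to Engine→Balance→BugFix = 4+16+9 = 29; finish 29 days.

Engine, Balance, BugFix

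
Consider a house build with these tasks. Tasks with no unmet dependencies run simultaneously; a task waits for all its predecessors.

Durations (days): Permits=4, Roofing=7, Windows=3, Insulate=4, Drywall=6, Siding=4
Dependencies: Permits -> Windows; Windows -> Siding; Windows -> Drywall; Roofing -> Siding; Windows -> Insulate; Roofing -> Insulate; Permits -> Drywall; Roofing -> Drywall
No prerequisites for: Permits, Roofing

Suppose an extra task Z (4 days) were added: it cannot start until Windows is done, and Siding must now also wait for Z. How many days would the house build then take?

15

Originally the house build takes 13 days.
With Z inserted, Siding now waits for max(Roofing, Windows, Z).
New critical path: Permits→Windows→Z→Siding = 4+3+4+4 = 15 ⇒ 15 days.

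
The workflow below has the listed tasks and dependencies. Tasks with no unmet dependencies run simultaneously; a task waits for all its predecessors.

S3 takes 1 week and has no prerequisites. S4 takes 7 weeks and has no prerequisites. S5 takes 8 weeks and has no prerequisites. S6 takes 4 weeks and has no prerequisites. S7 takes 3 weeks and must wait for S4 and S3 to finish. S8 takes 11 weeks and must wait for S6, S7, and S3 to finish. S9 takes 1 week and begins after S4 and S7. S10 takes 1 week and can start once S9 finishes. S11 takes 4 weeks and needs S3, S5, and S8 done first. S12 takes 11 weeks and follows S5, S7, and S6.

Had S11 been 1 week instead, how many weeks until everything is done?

22

The binding path is S4→S7→S8→S11 = 7+3+11+4 = 25; finish at 25 weeks.
Since S11 is critical, the -3 change carries straight to that chain (now 22 weeks).
The critical path is still S4→S7→S8→S11; finish is now 22 weeks.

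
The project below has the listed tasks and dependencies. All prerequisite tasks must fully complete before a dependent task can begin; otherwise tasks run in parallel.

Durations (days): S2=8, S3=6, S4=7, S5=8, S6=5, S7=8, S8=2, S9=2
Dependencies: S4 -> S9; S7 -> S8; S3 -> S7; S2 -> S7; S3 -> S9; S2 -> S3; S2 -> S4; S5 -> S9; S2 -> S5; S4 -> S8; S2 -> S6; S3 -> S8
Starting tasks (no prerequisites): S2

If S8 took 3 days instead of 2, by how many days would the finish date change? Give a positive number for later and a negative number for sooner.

Actual critical path: S2→S3→S7→S8 = 8+6+8+2 = 24 ⇒ 24 days.
S8 lies on that path, so at 3 days the path becomes 25 days.
No other chain overtakes it, so the finish is 25 days.
Change in finish: 25 − 24 = +1 days.

1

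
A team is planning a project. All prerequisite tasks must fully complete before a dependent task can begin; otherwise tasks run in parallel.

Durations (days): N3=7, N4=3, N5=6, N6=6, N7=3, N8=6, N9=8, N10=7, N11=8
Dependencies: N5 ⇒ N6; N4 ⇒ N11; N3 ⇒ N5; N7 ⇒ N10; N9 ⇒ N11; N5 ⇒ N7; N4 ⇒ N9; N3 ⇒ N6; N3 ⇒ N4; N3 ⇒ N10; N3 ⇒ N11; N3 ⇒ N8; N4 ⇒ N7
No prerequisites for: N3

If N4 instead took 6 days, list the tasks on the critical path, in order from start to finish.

N3, N4, N9, N11

Actual critical path: N3→N4→N9→N11 = 7+3+8+8 = 26 ⇒ 26 days.
N4 lies on that path, so at 6 days the path becomes 29 days.
No other chain overtakes it, so the finish is 29 days.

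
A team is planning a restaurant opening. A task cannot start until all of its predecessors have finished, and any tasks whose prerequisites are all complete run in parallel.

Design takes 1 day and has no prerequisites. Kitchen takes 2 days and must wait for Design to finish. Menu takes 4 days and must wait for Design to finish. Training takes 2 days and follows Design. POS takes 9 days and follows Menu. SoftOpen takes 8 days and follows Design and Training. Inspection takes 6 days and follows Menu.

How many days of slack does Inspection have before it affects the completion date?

3

Critical path: Design→Menu→POS = 1+4+9 = 14, so the finish is 14 days.
Inspection finishes as early as 11 and must finish by 14.
Float = 14 − 11 = 3.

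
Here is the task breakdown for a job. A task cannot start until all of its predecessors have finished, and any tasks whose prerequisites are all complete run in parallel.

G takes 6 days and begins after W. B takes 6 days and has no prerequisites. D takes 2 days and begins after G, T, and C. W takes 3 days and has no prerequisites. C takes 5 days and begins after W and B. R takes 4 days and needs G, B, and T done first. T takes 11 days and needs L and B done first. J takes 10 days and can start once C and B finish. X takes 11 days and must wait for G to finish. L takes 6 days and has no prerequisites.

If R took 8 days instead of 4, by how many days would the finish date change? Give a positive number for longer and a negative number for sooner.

Critical path before the change: L→T→R = 6+11+4 = 21 giving 21 days.
R is on the critical path; changing it to 8 makes that path 25 days.
The critical path is still L→T→R; finish is now 25 days.
Change in finish: 25 − 21 = +4 days.

4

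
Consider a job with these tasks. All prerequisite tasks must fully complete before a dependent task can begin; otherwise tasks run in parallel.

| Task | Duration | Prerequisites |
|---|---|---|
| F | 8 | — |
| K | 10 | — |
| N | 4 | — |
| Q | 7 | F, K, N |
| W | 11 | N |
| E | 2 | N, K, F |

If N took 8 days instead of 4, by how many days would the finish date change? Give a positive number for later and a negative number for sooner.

Critical path before the change: K→Q = 10+7 = 17 giving 17 days.
N is off the critical path — its longest chain is 15 days, giving 2 of slack.
New critical path: N→W = 8+11 = 19 ⇒ 19 days.
Change in finish: 19 − 17 = +2 days.

2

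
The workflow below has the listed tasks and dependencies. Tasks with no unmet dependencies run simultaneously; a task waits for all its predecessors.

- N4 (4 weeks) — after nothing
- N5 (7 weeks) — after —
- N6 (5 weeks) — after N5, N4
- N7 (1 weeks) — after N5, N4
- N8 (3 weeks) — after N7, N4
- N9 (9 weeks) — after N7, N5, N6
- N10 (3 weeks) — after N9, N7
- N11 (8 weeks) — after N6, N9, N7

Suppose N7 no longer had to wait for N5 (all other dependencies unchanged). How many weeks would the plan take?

29

Before: longest chain N5→N6→N9→N11 = 7+5+9+8 = 29, finish 29.
Without N5→N7, N7's earliest start moves from 7 to 4.
After: N5→N6→N9→N11 = 7+5+9+8 = 29 → 29 weeks.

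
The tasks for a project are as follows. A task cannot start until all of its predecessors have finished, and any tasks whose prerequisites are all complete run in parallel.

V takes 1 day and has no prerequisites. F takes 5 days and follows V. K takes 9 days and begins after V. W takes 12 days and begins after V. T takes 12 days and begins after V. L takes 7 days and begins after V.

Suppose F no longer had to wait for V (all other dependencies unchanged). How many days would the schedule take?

13

Before: longest chain V→W = 1+12 = 13, finish 13.
Without V→F, F's earliest start moves from 1 to 0.
After: V→W = 1+12 = 13 → 13 days.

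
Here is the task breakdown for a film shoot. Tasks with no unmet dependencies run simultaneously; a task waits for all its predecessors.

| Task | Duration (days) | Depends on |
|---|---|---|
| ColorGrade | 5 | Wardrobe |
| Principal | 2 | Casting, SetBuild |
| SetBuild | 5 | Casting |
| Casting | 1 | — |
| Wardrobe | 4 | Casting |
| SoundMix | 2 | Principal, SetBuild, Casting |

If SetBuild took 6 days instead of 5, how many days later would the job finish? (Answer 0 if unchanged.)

1

As given, the longest chain is Casting→SetBuild→Principal→SoundMix = 1+5+2+2 = 10, so the finish is 10 days.
SetBuild is on the critical path; changing it to 6 makes that path 11 days.
No other chain overtakes it, so the finish is 11 days.
Change in finish: 11 − 10 = +1 days.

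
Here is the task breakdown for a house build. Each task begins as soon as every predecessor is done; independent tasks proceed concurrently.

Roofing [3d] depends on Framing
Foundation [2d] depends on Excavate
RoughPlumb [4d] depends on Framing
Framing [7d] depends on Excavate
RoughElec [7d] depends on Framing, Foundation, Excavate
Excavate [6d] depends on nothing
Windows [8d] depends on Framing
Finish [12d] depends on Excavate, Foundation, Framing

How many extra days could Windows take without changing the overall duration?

4

The longest chain is Excavate→Framing→Finish = 6+7+12 = 25; overall finish 25 days.
Windows finishes as early as 21 and must finish by 25.
Float = 25 − 21 = 4.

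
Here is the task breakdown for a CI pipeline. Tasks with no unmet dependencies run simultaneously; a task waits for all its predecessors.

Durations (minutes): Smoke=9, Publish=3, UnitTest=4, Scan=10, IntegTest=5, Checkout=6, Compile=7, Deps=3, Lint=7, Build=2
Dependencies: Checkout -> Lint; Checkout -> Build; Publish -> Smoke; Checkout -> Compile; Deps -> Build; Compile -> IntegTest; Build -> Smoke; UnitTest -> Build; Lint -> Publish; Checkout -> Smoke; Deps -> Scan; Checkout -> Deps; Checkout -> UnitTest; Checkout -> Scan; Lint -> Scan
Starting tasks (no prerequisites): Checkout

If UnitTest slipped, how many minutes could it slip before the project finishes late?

The longest chain is Checkout→Lint→Publish→Smoke = 6+7+3+9 = 25; overall finish 25 minutes.
Longest path through UnitTest: 21 minutes (earliest finish 10, latest finish 14).
Slack of UnitTest = 10 − 6 = 4 minutes.

4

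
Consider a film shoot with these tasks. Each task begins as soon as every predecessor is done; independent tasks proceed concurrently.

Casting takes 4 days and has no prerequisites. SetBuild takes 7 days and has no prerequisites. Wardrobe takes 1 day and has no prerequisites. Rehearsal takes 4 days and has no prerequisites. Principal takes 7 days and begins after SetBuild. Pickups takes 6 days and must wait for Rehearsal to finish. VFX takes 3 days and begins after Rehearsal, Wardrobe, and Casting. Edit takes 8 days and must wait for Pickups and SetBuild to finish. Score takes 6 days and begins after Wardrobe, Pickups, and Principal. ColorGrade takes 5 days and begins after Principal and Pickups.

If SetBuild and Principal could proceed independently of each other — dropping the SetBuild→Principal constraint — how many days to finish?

With the dependency in place, SetBuild→Principal→Score = 7+7+6 = 20 sets the finish at 20 days.
Without SetBuild→Principal, Principal's earliest start moves from 7 to 0.
New critical path: Rehearsal→Pickups→Edit = 4+6+8 = 18 ⇒ 18 days.

18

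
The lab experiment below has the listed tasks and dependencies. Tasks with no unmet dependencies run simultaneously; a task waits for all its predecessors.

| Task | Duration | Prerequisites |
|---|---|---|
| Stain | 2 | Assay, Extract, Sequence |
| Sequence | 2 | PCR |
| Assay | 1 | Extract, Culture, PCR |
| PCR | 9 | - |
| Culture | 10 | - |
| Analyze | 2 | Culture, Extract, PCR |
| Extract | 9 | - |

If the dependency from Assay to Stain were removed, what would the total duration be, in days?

Original critical path: Culture→Assay→Stain = 10+1+2 = 13 ⇒ 13 days.
Dropping Assay→Stain doesn't change Stain's earliest start (11); another predecessor still binds.
The longest chain is now PCR→Sequence→Stain = 9+2+2 = 13, so the project takes 13 days.

13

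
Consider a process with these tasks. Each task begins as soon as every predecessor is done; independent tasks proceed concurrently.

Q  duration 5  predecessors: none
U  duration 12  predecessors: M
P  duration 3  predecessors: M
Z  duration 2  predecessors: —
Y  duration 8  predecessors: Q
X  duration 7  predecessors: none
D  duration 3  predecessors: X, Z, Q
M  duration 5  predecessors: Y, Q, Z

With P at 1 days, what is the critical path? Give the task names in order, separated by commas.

Q, Y, M, U

Critical path before the change: Q→Y→M→U = 5+8+5+12 = 30 giving 30 days.
P is off the critical path — its longest chain is 21 days, giving 9 of slack.
The critical path is still Q→Y→M→U; finish is now 30 days.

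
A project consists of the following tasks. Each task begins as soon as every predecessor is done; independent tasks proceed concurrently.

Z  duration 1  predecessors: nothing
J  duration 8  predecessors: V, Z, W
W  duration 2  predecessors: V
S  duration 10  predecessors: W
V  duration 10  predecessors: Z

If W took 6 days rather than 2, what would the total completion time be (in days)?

Critical path before the change: Z→V→W→S = 1+10+2+10 = 23 giving 23 days.
Since W is critical, the +4 change carries straight to that chain (now 27 days).
No other chain overtakes it, so the finish is 27 days.

27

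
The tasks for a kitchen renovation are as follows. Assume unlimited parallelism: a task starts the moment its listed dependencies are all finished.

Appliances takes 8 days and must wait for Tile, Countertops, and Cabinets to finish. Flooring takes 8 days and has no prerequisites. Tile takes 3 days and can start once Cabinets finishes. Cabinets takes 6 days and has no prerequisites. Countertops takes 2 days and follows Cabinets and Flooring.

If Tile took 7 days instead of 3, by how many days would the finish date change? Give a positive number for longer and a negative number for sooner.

The binding path is Flooring→Countertops→Appliances = 8+2+8 = 18; finish at 18 days.
Tile is off the critical path — its longest chain is 17 days, giving 1 of slack.
The binding chain switches to Cabinets→Tile→Appliances = 6+7+8 = 21; finish 21 days.
Change in finish: 21 − 18 = +3 days.

3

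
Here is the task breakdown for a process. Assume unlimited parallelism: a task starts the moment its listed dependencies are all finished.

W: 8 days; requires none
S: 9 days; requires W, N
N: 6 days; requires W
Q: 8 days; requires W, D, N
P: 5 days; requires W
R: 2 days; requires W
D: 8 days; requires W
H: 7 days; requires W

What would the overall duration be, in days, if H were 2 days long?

Actual critical path: W→D→Q = 8+8+8 = 24 ⇒ 24 days.
H is off the critical path — its longest chain is 15 days, giving 9 of slack.
No other chain overtakes it, so the finish is 24 days.

24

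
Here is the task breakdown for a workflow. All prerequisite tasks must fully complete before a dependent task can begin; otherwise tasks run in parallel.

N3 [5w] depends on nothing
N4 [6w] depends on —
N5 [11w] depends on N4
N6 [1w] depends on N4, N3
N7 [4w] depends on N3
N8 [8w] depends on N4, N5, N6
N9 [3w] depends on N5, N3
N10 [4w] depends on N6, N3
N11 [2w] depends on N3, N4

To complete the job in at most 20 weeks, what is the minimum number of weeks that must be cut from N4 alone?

5

Current finish: 25 weeks; target: 20.
N4 is on every critical path, so each week cut from N4 cuts the finish by one (this holds down to a finish of 20).
Need 25 − 20 = 5 weeks off N4 → N4 becomes 1 week, finish becomes 20.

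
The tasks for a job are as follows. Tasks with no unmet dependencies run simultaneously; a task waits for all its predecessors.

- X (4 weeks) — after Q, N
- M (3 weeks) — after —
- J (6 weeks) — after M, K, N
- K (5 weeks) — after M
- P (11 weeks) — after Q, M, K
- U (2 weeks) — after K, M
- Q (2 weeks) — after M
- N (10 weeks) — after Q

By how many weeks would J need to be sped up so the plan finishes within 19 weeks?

Current finish: 21 weeks; target: 19.
J is on every critical path, so each week cut from J cuts the finish by one (this holds down to a finish of 19).
Need 21 − 19 = 2 weeks off J → J becomes 4 weeks, finish becomes 19.

2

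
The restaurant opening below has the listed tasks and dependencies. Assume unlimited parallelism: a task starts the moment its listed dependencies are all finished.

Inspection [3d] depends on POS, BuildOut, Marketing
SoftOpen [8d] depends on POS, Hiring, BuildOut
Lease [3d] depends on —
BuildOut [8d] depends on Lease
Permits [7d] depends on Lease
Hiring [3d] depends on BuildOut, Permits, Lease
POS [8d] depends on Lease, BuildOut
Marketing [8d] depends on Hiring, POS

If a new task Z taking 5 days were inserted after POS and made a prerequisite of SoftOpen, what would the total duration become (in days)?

Originally the plan takes 30 days.
With Z inserted, SoftOpen now waits for max(POS, Hiring, BuildOut, Z).
New critical path: Lease→BuildOut→POS→Z→SoftOpen = 3+8+8+5+8 = 32 ⇒ 32 days.

32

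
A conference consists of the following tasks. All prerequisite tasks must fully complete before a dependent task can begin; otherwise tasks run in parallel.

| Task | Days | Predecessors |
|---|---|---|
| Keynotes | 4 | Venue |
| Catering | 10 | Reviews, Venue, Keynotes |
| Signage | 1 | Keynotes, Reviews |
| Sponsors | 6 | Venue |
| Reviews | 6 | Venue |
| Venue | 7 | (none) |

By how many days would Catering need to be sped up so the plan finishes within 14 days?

9

Current finish: 23 days; target: 14.
Catering is on every critical path, so each day cut from Catering cuts the finish by one (this holds down to a finish of 14).
Need 23 − 14 = 9 days off Catering → Catering becomes 1 day, finish becomes 14.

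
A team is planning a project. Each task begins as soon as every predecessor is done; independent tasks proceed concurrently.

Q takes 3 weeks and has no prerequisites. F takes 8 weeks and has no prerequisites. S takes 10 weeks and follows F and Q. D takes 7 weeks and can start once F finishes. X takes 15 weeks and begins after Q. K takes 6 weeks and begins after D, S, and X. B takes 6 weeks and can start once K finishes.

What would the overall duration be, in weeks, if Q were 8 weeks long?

35

As given, the longest chain is Q→X→K→B = 3+15+6+6 = 30, so the finish is 30 weeks.
Q lies on that path, so at 8 weeks the path becomes 35 weeks.
That remains the longest chain; total 35 weeks.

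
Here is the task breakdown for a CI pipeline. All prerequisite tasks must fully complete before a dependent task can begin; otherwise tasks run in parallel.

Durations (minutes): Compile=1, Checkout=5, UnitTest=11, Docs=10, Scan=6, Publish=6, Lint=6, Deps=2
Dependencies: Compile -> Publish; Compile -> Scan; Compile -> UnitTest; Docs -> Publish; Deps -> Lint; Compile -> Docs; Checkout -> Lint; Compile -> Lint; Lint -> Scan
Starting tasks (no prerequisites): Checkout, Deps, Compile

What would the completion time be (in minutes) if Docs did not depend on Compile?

Before: longest chain Checkout→Lint→Scan = 5+6+6 = 17, finish 17.
Without Compile→Docs, Docs's earliest start moves from 1 to 0.
After: Checkout→Lint→Scan = 5+6+6 = 17 → 17 minutes.

17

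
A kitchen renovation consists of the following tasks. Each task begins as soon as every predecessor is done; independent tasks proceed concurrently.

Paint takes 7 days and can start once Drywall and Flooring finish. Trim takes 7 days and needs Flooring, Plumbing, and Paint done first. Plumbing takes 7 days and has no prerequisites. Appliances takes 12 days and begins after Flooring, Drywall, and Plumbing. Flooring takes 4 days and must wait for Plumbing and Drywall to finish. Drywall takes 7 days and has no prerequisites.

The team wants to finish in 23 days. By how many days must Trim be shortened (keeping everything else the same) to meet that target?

Current finish: 25 days; target: 23.
Trim is on every critical path, so each day cut from Trim cuts the finish by one (this holds down to a finish of 23).
Need 25 − 23 = 2 days off Trim → Trim becomes 5 days, finish becomes 23.

2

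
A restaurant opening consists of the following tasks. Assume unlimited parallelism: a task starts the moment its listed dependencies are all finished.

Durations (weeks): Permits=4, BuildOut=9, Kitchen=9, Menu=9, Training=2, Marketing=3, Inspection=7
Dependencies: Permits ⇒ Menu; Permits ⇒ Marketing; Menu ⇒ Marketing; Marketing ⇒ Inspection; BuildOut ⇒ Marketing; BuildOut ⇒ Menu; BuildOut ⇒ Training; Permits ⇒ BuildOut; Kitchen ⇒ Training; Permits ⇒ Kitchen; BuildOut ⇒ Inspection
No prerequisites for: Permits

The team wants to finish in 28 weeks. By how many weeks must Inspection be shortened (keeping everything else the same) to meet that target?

Current finish: 32 weeks; target: 28.
Inspection is on every critical path, so each week cut from Inspection cuts the finish by one (this holds down to a finish of 26).
Need 32 − 28 = 4 weeks off Inspection → Inspection becomes 3 weeks, finish becomes 28.

4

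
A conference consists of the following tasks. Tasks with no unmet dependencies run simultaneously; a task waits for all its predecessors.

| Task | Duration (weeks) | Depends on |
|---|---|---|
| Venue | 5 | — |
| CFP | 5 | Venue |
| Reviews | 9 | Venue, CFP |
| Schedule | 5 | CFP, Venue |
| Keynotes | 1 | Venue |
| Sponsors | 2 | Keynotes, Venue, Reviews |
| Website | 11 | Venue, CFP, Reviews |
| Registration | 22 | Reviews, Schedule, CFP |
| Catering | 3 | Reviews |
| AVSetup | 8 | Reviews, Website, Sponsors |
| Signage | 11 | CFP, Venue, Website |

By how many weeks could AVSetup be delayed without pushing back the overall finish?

3

Venue→CFP→Reviews→Website→Signage = 5+5+9+11+11 = 41 sets the makespan at 41 weeks.
AVSetup finishes as early as 38 and must finish by 41.
So AVSetup can slip 41 − 38 = 3 weeks.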